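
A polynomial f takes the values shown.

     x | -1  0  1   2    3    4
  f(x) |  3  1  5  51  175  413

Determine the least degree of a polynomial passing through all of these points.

Forward differences of the values at x = -1, 0, 1, 2, 3, 4:
  f  : 3  1  5  51  175  413
  Δ  : -2  4  46  124  238
  Δ^2: 6  42  78  114
  Δ^3: 36  36  36
  Δ^4: 0  0
  Δ^5: 0
The third differences are constant (36) and nonzero, while all higher differences vanish, so the minimal degree is 3.

3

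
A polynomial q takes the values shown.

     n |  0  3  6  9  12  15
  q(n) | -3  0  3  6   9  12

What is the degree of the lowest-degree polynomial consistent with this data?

Forward differences of the values at n = 0, 3, 6, 9, 12, 15:
  q  : -3  0  3  6  9  12
  Δ  : 3  3  3  3  3
  Δ^2: 0  0  0  0
  Δ^3: 0  0  0
  Δ^4: 0  0
  Δ^5: 0
The first differences are constant (3) and nonzero, while all higher differences vanish, so the minimal degree is 1.

1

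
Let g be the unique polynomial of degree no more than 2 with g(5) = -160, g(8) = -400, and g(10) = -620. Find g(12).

Write g(s) = as^2 + bs + c. Substituting each data point gives a linear system:
  25a + 5b + c = -160
  64a + 8b + c = -400
  100a + 10b + c = -620
Solving the system yields a = -6, b = -2, c = 0.
So g(s) = -6s² - 2s.
Then g(12) = -888.

-888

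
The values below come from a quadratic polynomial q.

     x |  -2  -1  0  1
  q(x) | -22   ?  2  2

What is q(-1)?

On equispaced nodes a degree-2 polynomial has vanishing third forward difference, so
  - q(-2) + 3·q(-1) - 3·q(0) + q(1) = 0.
Substituting the known values and solving for q(-1):
  3·q(-1) = -18
  q(-1) = -6.

-6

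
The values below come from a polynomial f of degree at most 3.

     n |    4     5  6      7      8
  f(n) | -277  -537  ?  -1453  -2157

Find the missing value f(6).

-921

On equispaced nodes a degree-3 polynomial has vanishing fourth forward difference, so
  f(4) - 4·f(5) + 6·f(6) - 4·f(7) + f(8) = 0.
Substituting the known values and solving for f(6):
  6·f(6) = -5526
  f(6) = -921.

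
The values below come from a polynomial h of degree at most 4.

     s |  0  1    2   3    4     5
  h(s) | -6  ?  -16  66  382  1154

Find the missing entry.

The 5 known points determine the degree-4 polynomial uniquely.
Write h(s) = as^4 + bs^3 + cs^2 + ds + e. Substituting each data point gives a linear system:
  e = -6
  16a + 8b + 4c + 2d + e = -16
  81a + 27b + 9c + 3d + e = 66
  256a + 64b + 16c + 4d + e = 382
  625a + 125b + 25c + 5d + e = 1154
Solving the system yields a = 3, b = -5, c = -3, d = -3, e = -6.
So h(s) = 3s^4 - 5s^3 - 3s^2 - 3s - 6.
Then h(1) = -14.

-14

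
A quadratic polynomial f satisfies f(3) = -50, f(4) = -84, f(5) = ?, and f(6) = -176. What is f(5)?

-126

On equispaced nodes a degree-2 polynomial has vanishing third forward difference, so
  - f(3) + 3·f(4) - 3·f(5) + f(6) = 0.
Substituting the known values and solving for f(5):
  -3·f(5) = 378
  f(5) = -126.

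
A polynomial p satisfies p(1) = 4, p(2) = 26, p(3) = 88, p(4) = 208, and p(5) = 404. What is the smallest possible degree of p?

Forward differences of the values at n = 1, 2, 3, 4, 5:
  p  : 4  26  88  208  404
  Δ  : 22  62  120  196
  Δ^2: 40  58  76
  Δ^3: 18  18
  Δ^4: 0
The third differences are constant (18) and nonzero, while all higher differences vanish, so the minimal degree is 3.

3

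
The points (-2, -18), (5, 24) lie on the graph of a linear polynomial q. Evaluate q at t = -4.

Using the Lagrange interpolation formula with nodes -2, 5:
  L_0(t) = (t - 5) / -7
  L_1(t) = (t + 2) / 7
Then q(t) = -18·L_0(t) + 24·L_1(t).
Expanding and collecting terms gives q(t) = 6t - 6.
Evaluating at t = -4: q(-4) = -30.

-30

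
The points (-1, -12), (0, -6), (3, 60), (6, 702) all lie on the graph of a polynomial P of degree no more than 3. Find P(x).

Using the Lagrange interpolation formula with nodes -1, 0, 3, 6:
  L_0(x) = x(x - 3)(x - 6) / -28
  L_1(x) = (x + 1)(x - 3)(x - 6) / 18
  L_2(x) = (x + 1)x(x - 6) / -36
  L_3(x) = (x + 1)x(x - 3) / 126
Then P(x) = -12·L_0(x) - 6·L_1(x) + 60·L_2(x) + 702·L_3(x).
Expanding and collecting terms gives P(x) = 4x^3 - 4x^2 - 2x - 6.
Check: P(6) = 702. ✓

P(x) = 4x^3 - 4x^2 - 2x - 6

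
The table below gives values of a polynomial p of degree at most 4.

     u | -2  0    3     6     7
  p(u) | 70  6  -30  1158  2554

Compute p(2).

-26

Write p(u) = au^4 + bu^3 + cu^2 + du + e. Substituting each data point gives a linear system:
  16a - 8b + 4c - 2d + e = 70
  e = 6
  81a + 27b + 9c + 3d + e = -30
  1296a + 216b + 36c + 6d + e = 1158
  2401a + 343b + 49c + 7d + e = 2554
Solving the system yields a = 2, b = -6, c = -4, d = 0, e = 6.
So p(u) = 2u^4 - 6u^3 - 4u^2 + 6.
Then p(2) = -26.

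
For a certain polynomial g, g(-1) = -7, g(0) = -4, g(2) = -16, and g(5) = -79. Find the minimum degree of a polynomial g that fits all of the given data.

Divided differences on the nodes -1, 0, 2, 5:
  order 0: -7  -4  -16  -79
  order 1: 3  -6  -21
  order 2: -3  -3
  order 3: 0
The order-2 divided differences are all -3 (nonzero) and every higher order vanishes, so the data lies on a polynomial of degree exactly 2.

2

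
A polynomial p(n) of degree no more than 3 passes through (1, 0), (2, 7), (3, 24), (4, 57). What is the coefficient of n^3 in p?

Write p(n) = an^3 + bn^2 + cn + d. Substituting each data point gives a linear system:
  a + b + c + d = 0
  8a + 4b + 2c + d = 7
  27a + 9b + 3c + d = 24
  64a + 16b + 4c + d = 57
Solving the system yields a = 1, b = -1, c = 3, d = -3.
So p(n) = n^3 - n^2 + 3n - 3.
The leading coefficient is 1.

1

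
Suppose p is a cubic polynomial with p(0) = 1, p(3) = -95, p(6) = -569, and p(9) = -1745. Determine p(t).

Using the Lagrange interpolation formula with nodes 0, 3, 6, 9:
  L_0(t) = (t - 3)(t - 6)(t - 9) / -162
  L_1(t) = t(t - 6)(t - 9) / 54
  L_2(t) = t(t - 3)(t - 9) / -54
  L_3(t) = t(t - 3)(t - 6) / 162
Then p(t) = 1·L_0(t) - 95·L_1(t) - 569·L_2(t) - 1745·L_3(t).
Expanding and collecting terms gives p(t) = -2t^3 - 3t^2 - 5t + 1.
Check: p(0) = 1. ✓

p(t) = -2t^3 - 3t^2 - 5t + 1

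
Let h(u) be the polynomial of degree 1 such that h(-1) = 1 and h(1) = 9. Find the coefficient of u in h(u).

Write h(u) = au + b. Substituting each data point gives a linear system:
  -a + b = 1
  a + b = 9
Solving the system yields a = 4, b = 5.
So h(u) = 4u + 5.
The leading coefficient is 4.

4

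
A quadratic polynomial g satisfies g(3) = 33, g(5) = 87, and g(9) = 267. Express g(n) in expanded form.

Write g(n) = an^2 + bn + c. Substituting each data point gives a linear system:
  9a + 3b + c = 33
  25a + 5b + c = 87
  81a + 9b + c = 267
Solving the system yields a = 3, b = 3, c = -3.
So g(n) = 3n^2 + 3n - 3.
Check: g(3) = 33. ✓

g(n) = 3n^2 + 3n - 3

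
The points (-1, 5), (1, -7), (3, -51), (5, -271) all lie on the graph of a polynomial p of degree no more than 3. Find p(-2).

Write p(s) = as^3 + bs^2 + cs + d. Substituting each data point gives a linear system:
  -a + b - c + d = 5
  a + b + c + d = -7
  27a + 9b + 3c + d = -51
  125a + 25b + 5c + d = -271
Solving the system yields a = -3, b = 5, c = -3, d = -6.
So p(s) = -3s³ + 5s² - 3s - 6.
Then p(-2) = 44.

44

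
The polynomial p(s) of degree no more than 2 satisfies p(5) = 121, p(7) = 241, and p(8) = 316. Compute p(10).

Write p(s) = as^2 + bs + c. Substituting each data point gives a linear system:
  25a + 5b + c = 121
  49a + 7b + c = 241
  64a + 8b + c = 316
Solving the system yields a = 5, b = 0, c = -4.
So p(s) = 5s^2 - 4.
Then p(10) = 496.

496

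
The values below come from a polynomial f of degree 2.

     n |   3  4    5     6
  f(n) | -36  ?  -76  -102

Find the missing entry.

-54

On equispaced nodes a degree-2 polynomial has vanishing third forward difference, so
  - f(3) + 3·f(4) - 3·f(5) + f(6) = 0.
Substituting the known values and solving for f(4):
  3·f(4) = -162
  f(4) = -54.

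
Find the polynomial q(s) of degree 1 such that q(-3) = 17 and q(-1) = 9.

q(s) = -4s + 5

Write q(s) = as + b. Substituting each data point gives a linear system:
  -3a + b = 17
  -a + b = 9
Solving the system yields a = -4, b = 5.
So q(s) = -4s + 5.
Check: q(-3) = 17. ✓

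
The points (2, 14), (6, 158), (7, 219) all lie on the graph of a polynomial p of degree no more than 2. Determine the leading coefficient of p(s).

5

Write p(s) = as^2 + bs + c. Substituting each data point gives a linear system:
  4a + 2b + c = 14
  36a + 6b + c = 158
  49a + 7b + c = 219
Solving the system yields a = 5, b = -4, c = 2.
So p(s) = 5s^2 - 4s + 2.
The leading coefficient is 5.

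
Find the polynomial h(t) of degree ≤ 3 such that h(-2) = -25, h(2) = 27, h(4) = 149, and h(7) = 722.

Write h(t) = at^3 + bt^2 + ct + d. Substituting each data point gives a linear system:
  -8a + 4b - 2c + d = -25
  8a + 4b + 2c + d = 27
  64a + 16b + 4c + d = 149
  343a + 49b + 7c + d = 722
Solving the system yields a = 2, b = 0, c = 5, d = 1.
So h(t) = 2t^3 + 5t + 1.
Check: h(-2) = -25. ✓

h(t) = 2t^3 + 5t + 1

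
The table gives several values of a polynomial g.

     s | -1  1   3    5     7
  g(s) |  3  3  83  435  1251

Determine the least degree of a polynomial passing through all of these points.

3

Forward differences of the values at s = -1, 1, 3, 5, 7:
  g  : 3  3  83  435  1251
  Δ  : 0  80  352  816
  Δ^2: 80  272  464
  Δ^3: 192  192
  Δ^4: 0
The third differences are constant (192) and nonzero, while all higher differences vanish, so the minimal degree is 3.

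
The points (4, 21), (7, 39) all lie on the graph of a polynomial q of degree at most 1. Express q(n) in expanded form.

q(n) = 6n - 3

Write q(n) = an + b. Substituting each data point gives a linear system:
  4a + b = 21
  7a + b = 39
Solving the system yields a = 6, b = -3.
So q(n) = 6n - 3.
Check: q(4) = 21. ✓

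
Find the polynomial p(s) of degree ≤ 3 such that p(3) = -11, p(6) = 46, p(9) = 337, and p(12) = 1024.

Write p(s) = as^3 + bs^2 + cs + d. Substituting each data point gives a linear system:
  27a + 9b + 3c + d = -11
  216a + 36b + 6c + d = 46
  729a + 81b + 9c + d = 337
  1728a + 144b + 12c + d = 1024
Solving the system yields a = 1, b = -5, c = 1, d = 4.
So p(s) = s^3 - 5s^2 + s + 4.
Check: p(3) = -11. ✓

p(s) = s^3 - 5s^2 + s + 4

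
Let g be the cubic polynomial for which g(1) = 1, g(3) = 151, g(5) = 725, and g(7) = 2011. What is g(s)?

Using the Lagrange interpolation formula with nodes 1, 3, 5, 7:
  L_0(s) = (s - 3)(s - 5)(s - 7) / -48
  L_1(s) = (s - 1)(s - 5)(s - 7) / 16
  L_2(s) = (s - 1)(s - 3)(s - 7) / -16
  L_3(s) = (s - 1)(s - 3)(s - 5) / 48
Then g(s) = 1·L_0(s) + 151·L_1(s) + 725·L_2(s) + 2011·L_3(s).
Expanding and collecting terms gives g(s) = 6s^3 - s^2 + s - 5.
Check: g(1) = 1. ✓

g(s) = 6s^3 - s^2 + s - 5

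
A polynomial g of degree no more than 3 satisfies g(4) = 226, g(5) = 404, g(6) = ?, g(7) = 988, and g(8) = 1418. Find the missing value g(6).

654

On equispaced nodes a degree-3 polynomial has vanishing fourth forward difference, so
  g(4) - 4·g(5) + 6·g(6) - 4·g(7) + g(8) = 0.
Substituting the known values and solving for g(6):
  6·g(6) = 3924
  g(6) = 654.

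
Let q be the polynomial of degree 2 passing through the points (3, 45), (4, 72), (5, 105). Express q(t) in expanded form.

Using the Lagrange interpolation formula with nodes 3, 4, 5:
  L_0(t) = (t - 4)(t - 5) / 2
  L_1(t) = (t - 3)(t - 5) / -1
  L_2(t) = (t - 3)(t - 4) / 2
Then q(t) = 45·L_0(t) + 72·L_1(t) + 105·L_2(t).
Expanding and collecting terms gives q(t) = 3t² + 6t.
Check: q(5) = 105. ✓

q(t) = 3t^2 + 6t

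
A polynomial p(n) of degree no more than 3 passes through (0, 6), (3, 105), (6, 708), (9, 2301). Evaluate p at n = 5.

Using the Lagrange interpolation formula with nodes 0, 3, 6, 9:
  L_0(n) = (n - 3)(n - 6)(n - 9) / -162
  L_1(n) = n(n - 6)(n - 9) / 54
  L_2(n) = n(n - 3)(n - 9) / -54
  L_3(n) = n(n - 3)(n - 6) / 162
Then p(n) = 6·L_0(n) + 105·L_1(n) + 708·L_2(n) + 2301·L_3(n).
Expanding and collecting terms gives p(n) = 3n^3 + n^2 + 3n + 6.
Evaluating at n = 5: p(5) = 421.

421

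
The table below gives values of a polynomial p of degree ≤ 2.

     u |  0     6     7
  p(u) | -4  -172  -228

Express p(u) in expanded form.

p(u) = -4u^2 - 4u - 4

Write p(u) = au^2 + bu + c. Substituting each data point gives a linear system:
  c = -4
  36a + 6b + c = -172
  49a + 7b + c = -228
Solving the system yields a = -4, b = -4, c = -4.
So p(u) = -4u^2 - 4u - 4.
Check: p(0) = -4. ✓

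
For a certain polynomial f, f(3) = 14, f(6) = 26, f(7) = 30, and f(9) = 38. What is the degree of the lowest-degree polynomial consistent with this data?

1

Divided differences on the nodes 3, 6, 7, 9:
  order 0: 14  26  30  38
  order 1: 4  4  4
  order 2: 0  0
  order 3: 0
The order-1 divided differences are all 4 (nonzero) and every higher order vanishes, so the data lies on a polynomial of degree exactly 1.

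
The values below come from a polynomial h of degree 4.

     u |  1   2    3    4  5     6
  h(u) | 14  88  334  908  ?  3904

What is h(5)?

On equispaced nodes a degree-4 polynomial has vanishing fifth forward difference, so
  - h(1) + 5·h(2) - 10·h(3) + 10·h(4) - 5·h(5) + h(6) = 0.
Substituting the known values and solving for h(5):
  -5·h(5) = -10070
  h(5) = 2014.

2014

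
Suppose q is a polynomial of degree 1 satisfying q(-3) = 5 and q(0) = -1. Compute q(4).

-9

Write q(x) = ax + b. Substituting each data point gives a linear system:
  -3a + b = 5
  b = -1
Solving the system yields a = -2, b = -1.
So q(x) = -2x - 1.
Then q(4) = -9.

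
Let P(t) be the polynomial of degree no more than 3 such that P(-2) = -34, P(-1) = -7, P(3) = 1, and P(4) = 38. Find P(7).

Write P(t) = at^3 + bt^2 + ct + d. Substituting each data point gives a linear system:
  -8a + 4b - 2c + d = -34
  -a + b - c + d = -7
  27a + 9b + 3c + d = 1
  64a + 16b + 4c + d = 38
Solving the system yields a = 2, b = -5, c = -2, d = -2.
So P(t) = 2t³ - 5t² - 2t - 2.
Then P(7) = 425.

425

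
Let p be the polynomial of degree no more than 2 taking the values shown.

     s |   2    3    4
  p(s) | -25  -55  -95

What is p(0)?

5

Forward differences of the values at s = 2, 3, 4:
  p  : -25  -55  -95
  Δ  : -30  -40
  Δ^2: -10
The second differences are constant, confirming degree 2.
Interpolating (Newton forward form) and evaluating at s = 0 gives p(0) = 5.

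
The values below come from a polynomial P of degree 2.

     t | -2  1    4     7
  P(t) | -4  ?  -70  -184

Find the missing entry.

The 3 known points determine the degree-2 polynomial uniquely.
Write P(t) = at^2 + bt + c. Substituting each data point gives a linear system:
  4a - 2b + c = -4
  16a + 4b + c = -70
  49a + 7b + c = -184
Solving the system yields a = -3, b = -5, c = -2.
So P(t) = -3t^2 - 5t - 2.
Then P(1) = -10.

-10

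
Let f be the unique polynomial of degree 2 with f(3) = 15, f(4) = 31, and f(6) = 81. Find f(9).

201

Write f(t) = at^2 + bt + c. Substituting each data point gives a linear system:
  9a + 3b + c = 15
  16a + 4b + c = 31
  36a + 6b + c = 81
Solving the system yields a = 3, b = -5, c = 3.
So f(t) = 3t² - 5t + 3.
Then f(9) = 201.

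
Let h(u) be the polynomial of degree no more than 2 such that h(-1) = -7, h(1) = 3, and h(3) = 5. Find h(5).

-1

Using the Lagrange interpolation formula with nodes -1, 1, 3:
  L_0(u) = (u - 1)(u - 3) / 8
  L_1(u) = (u + 1)(u - 3) / -4
  L_2(u) = (u + 1)(u - 1) / 8
Then h(u) = -7·L_0(u) + 3·L_1(u) + 5·L_2(u).
Expanding and collecting terms gives h(u) = -u² + 5u - 1.
Evaluating at u = 5: h(5) = -1.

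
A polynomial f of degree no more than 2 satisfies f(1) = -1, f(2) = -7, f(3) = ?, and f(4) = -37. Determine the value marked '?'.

The 3 known points determine the degree-2 polynomial uniquely.
Write f(t) = at^2 + bt + c. Substituting each data point gives a linear system:
  a + b + c = -1
  4a + 2b + c = -7
  16a + 4b + c = -37
Solving the system yields a = -3, b = 3, c = -1.
So f(t) = -3t^2 + 3t - 1.
Then f(3) = -19.

-19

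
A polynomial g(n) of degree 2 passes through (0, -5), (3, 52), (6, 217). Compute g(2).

Forward differences of the values at n = 0, 3, 6:
  g  : -5  52  217
  Δ  : 57  165
  Δ^2: 108
The second differences are constant, confirming degree 2.
Interpolating (Newton forward form) and evaluating at n = 2 gives g(2) = 21.

21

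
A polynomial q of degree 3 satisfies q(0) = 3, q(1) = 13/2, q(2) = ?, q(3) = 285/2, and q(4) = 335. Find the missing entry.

The 4 known points determine the degree-3 polynomial uniquely.
Write q(n) = an^3 + bn^2 + cn + d. Substituting each data point gives a linear system:
  d = 3
  a + b + c + d = 13/2
  27a + 9b + 3c + d = 285/2
  64a + 16b + 4c + d = 335
Solving the system yields a = 5, b = 3/2, c = -3, d = 3.
So q(n) = 5n³ + (3/2)n² - 3n + 3.
Then q(2) = 43.

43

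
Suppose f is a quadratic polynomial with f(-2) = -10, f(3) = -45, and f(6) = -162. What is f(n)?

Write f(n) = an^2 + bn + c. Substituting each data point gives a linear system:
  4a - 2b + c = -10
  9a + 3b + c = -45
  36a + 6b + c = -162
Solving the system yields a = -4, b = -3, c = 0.
So f(n) = -4n^2 - 3n.
Check: f(-2) = -10. ✓

f(n) = -4n^2 - 3n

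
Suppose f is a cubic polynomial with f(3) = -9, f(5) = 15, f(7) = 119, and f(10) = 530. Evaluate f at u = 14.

Write f(u) = au^3 + bu^2 + cu + d. Substituting each data point gives a linear system:
  27a + 9b + 3c + d = -9
  125a + 25b + 5c + d = 15
  343a + 49b + 7c + d = 119
  1000a + 100b + 10c + d = 530
Solving the system yields a = 1, b = -5, c = 3, d = 0.
So f(u) = u³ - 5u² + 3u.
Then f(14) = 1806.

1806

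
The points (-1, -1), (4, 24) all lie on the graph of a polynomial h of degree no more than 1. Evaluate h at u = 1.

Write h(u) = au + b. Substituting each data point gives a linear system:
  -a + b = -1
  4a + b = 24
Solving the system yields a = 5, b = 4.
So h(u) = 5u + 4.
Then h(1) = 9.

9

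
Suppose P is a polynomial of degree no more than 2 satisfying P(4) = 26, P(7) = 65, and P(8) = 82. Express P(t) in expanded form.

P(t) = t^2 + 2t + 2

Write P(t) = at^2 + bt + c. Substituting each data point gives a linear system:
  16a + 4b + c = 26
  49a + 7b + c = 65
  64a + 8b + c = 82
Solving the system yields a = 1, b = 2, c = 2.
So P(t) = t² + 2t + 2.
Check: P(7) = 65. ✓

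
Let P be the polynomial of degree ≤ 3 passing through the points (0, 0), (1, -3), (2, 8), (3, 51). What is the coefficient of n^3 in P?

Write P(n) = an^3 + bn^2 + cn + d. Substituting each data point gives a linear system:
  d = 0
  a + b + c + d = -3
  8a + 4b + 2c + d = 8
  27a + 9b + 3c + d = 51
Solving the system yields a = 3, b = -2, c = -4, d = 0.
So P(n) = 3n³ - 2n² - 4n.
The leading coefficient is 3.

3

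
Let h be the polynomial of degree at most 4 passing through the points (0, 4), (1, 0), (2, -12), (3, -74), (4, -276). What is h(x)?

Using the Lagrange interpolation formula with nodes 0, 1, 2, 3, 4:
  L_0(x) = (x - 1)(x - 2)(x - 3)(x - 4) / 24
  L_1(x) = x(x - 2)(x - 3)(x - 4) / -6
  L_2(x) = x(x - 1)(x - 3)(x - 4) / 4
  L_3(x) = x(x - 1)(x - 2)(x - 4) / -6
  L_4(x) = x(x - 1)(x - 2)(x - 3) / 24
Then h(x) = 4·L_0(x) + 0·L_1(x) - 12·L_2(x) - 74·L_3(x) - 276·L_4(x).
Expanding and collecting terms gives h(x) = -2x⁴ + 5x³ - 5x² - 2x + 4.
Check: h(1) = 0. ✓

h(x) = -2x^4 + 5x^3 - 5x^2 - 2x + 4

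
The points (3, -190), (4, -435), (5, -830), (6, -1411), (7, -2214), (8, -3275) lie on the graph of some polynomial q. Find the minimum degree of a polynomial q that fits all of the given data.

3

Forward differences of the values at u = 3, 4, 5, 6, 7, 8:
  q  : -190  -435  -830  -1411  -2214  -3275
  Δ  : -245  -395  -581  -803  -1061
  Δ^2: -150  -186  -222  -258
  Δ^3: -36  -36  -36
  Δ^4: 0  0
  Δ^5: 0
The third differences are constant (-36) and nonzero, while all higher differences vanish, so the minimal degree is 3.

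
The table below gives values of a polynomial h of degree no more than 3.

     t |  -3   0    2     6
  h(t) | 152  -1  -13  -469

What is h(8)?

-1201

Using the Lagrange interpolation formula with nodes -3, 0, 2, 6:
  L_0(t) = t(t - 2)(t - 6) / -135
  L_1(t) = (t + 3)(t - 2)(t - 6) / 36
  L_2(t) = (t + 3)t(t - 6) / -40
  L_3(t) = (t + 3)t(t - 2) / 216
Then h(t) = 152·L_0(t) - 1·L_1(t) - 13·L_2(t) - 469·L_3(t).
Expanding and collecting terms gives h(t) = -3t^3 + 6t^2 - 6t - 1.
Evaluating at t = 8: h(8) = -1201.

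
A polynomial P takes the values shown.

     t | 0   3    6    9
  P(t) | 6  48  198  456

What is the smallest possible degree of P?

2

Forward differences of the values at t = 0, 3, 6, 9:
  P  : 6  48  198  456
  Δ  : 42  150  258
  Δ^2: 108  108
  Δ^3: 0
The second differences are constant (108) and nonzero, while all higher differences vanish, so the minimal degree is 2.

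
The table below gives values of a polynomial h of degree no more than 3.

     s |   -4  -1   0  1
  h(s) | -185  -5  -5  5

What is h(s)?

Using the Lagrange interpolation formula with nodes -4, -1, 0, 1:
  L_0(s) = (s + 1)s(s - 1) / -60
  L_1(s) = (s + 4)s(s - 1) / 6
  L_2(s) = (s + 4)(s + 1)(s - 1) / -4
  L_3(s) = (s + 4)(s + 1)s / 10
Then h(s) = -185·L_0(s) - 5·L_1(s) - 5·L_2(s) + 5·L_3(s).
Expanding and collecting terms gives h(s) = 4s^3 + 5s^2 + s - 5.
Check: h(-1) = -5. ✓

h(s) = 4s^3 + 5s^2 + s - 5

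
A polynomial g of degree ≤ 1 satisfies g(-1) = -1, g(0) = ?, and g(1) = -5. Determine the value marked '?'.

The 2 known points determine the degree-1 polynomial uniquely.
Write g(s) = as + b. Substituting each data point gives a linear system:
  -a + b = -1
  a + b = -5
Solving the system yields a = -2, b = -3.
So g(s) = -2s - 3.
Then g(0) = -3.

-3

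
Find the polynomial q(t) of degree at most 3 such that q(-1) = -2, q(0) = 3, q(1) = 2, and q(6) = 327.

Using the Lagrange interpolation formula with nodes -1, 0, 1, 6:
  L_0(t) = t(t - 1)(t - 6) / -14
  L_1(t) = (t + 1)(t - 1)(t - 6) / 6
  L_2(t) = (t + 1)t(t - 6) / -10
  L_3(t) = (t + 1)t(t - 1) / 210
Then q(t) = -2·L_0(t) + 3·L_1(t) + 2·L_2(t) + 327·L_3(t).
Expanding and collecting terms gives q(t) = 2t^3 - 3t^2 + 3.
Check: q(0) = 3. ✓

q(t) = 2t^3 - 3t^2 + 3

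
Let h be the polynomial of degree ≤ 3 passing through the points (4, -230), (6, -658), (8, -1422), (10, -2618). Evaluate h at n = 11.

Forward differences of the values at n = 4, 6, 8, 10:
  h  : -230  -658  -1422  -2618
  Δ  : -428  -764  -1196
  Δ^2: -336  -432
  Δ^3: -96
The third differences are constant, confirming degree 3.
Interpolating (Newton forward form) and evaluating at n = 11 gives h(11) = -3408.

-3408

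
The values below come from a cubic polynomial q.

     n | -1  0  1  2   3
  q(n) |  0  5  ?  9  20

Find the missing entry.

The 4 known points determine the degree-3 polynomial uniquely.
Write q(n) = an^3 + bn^2 + cn + d. Substituting each data point gives a linear system:
  -a + b - c + d = 0
  d = 5
  8a + 4b + 2c + d = 9
  27a + 9b + 3c + d = 20
Solving the system yields a = 1, b = -2, c = 2, d = 5.
So q(n) = n³ - 2n² + 2n + 5.
Then q(1) = 6.

6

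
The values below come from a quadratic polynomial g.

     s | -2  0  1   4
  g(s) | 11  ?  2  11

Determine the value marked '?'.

3

The 3 known points determine the degree-2 polynomial uniquely.
Write g(s) = as^2 + bs + c. Substituting each data point gives a linear system:
  4a - 2b + c = 11
  a + b + c = 2
  16a + 4b + c = 11
Solving the system yields a = 1, b = -2, c = 3.
So g(s) = s^2 - 2s + 3.
Then g(0) = 3.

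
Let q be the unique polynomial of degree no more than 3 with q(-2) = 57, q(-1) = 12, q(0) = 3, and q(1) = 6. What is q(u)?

Write q(u) = au^3 + bu^2 + cu + d. Substituting each data point gives a linear system:
  -8a + 4b - 2c + d = 57
  -a + b - c + d = 12
  d = 3
  a + b + c + d = 6
Solving the system yields a = -4, b = 6, c = 1, d = 3.
So q(u) = -4u^3 + 6u^2 + u + 3.
Check: q(-1) = 12. ✓

q(u) = -4u^3 + 6u^2 + u + 3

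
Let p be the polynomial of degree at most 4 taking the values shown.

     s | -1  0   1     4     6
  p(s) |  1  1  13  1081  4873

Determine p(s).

p(s) = 3s^4 + 4s^3 + 3s^2 + 2s + 1

Write p(s) = as^4 + bs^3 + cs^2 + ds + e. Substituting each data point gives a linear system:
  a - b + c - d + e = 1
  e = 1
  a + b + c + d + e = 13
  256a + 64b + 16c + 4d + e = 1081
  1296a + 216b + 36c + 6d + e = 4873
Solving the system yields a = 3, b = 4, c = 3, d = 2, e = 1.
So p(s) = 3s^4 + 4s^3 + 3s^2 + 2s + 1.
Check: p(6) = 4873. ✓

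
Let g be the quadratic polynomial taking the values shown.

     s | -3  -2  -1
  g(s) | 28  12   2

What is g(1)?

0

Write g(s) = as^2 + bs + c. Substituting each data point gives a linear system:
  9a - 3b + c = 28
  4a - 2b + c = 12
  a - b + c = 2
Solving the system yields a = 3, b = -1, c = -2.
So g(s) = 3s² - s - 2.
Then g(1) = 0.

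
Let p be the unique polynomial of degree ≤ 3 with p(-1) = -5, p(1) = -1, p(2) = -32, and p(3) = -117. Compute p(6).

Using the Lagrange interpolation formula with nodes -1, 1, 2, 3:
  L_0(s) = (s - 1)(s - 2)(s - 3) / -24
  L_1(s) = (s + 1)(s - 2)(s - 3) / 4
  L_2(s) = (s + 1)(s - 1)(s - 3) / -3
  L_3(s) = (s + 1)(s - 1)(s - 2) / 8
Then p(s) = -5·L_0(s) - 1·L_1(s) - 32·L_2(s) - 117·L_3(s).
Expanding and collecting terms gives p(s) = -4s^3 - 3s^2 + 6s.
Evaluating at s = 6: p(6) = -936.

-936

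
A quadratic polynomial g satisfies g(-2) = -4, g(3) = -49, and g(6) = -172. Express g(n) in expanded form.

Write g(n) = an^2 + bn + c. Substituting each data point gives a linear system:
  4a - 2b + c = -4
  9a + 3b + c = -49
  36a + 6b + c = -172
Solving the system yields a = -4, b = -5, c = 2.
So g(n) = -4n^2 - 5n + 2.
Check: g(3) = -49. ✓

g(n) = -4n^2 - 5n + 2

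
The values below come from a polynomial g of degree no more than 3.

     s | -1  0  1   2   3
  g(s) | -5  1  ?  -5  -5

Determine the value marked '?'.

-1

On equispaced nodes a degree-3 polynomial has vanishing fourth forward difference, so
  g(-1) - 4·g(0) + 6·g(1) - 4·g(2) + g(3) = 0.
Substituting the known values and solving for g(1):
  6·g(1) = -6
  g(1) = -1.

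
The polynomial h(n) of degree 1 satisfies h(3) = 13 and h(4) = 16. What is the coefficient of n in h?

3

Write h(n) = an + b. Substituting each data point gives a linear system:
  3a + b = 13
  4a + b = 16
Solving the system yields a = 3, b = 4.
So h(n) = 3n + 4.
The leading coefficient is 3.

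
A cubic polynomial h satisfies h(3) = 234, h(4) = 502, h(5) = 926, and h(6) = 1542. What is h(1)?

Using the Lagrange interpolation formula with nodes 3, 4, 5, 6:
  L_0(s) = (s - 4)(s - 5)(s - 6) / -6
  L_1(s) = (s - 3)(s - 5)(s - 6) / 2
  L_2(s) = (s - 3)(s - 4)(s - 6) / -2
  L_3(s) = (s - 3)(s - 4)(s - 5) / 6
Then h(s) = 234·L_0(s) + 502·L_1(s) + 926·L_2(s) + 1542·L_3(s).
Expanding and collecting terms gives h(s) = 6s^3 + 6s^2 + 4s + 6.
Evaluating at s = 1: h(1) = 22.

22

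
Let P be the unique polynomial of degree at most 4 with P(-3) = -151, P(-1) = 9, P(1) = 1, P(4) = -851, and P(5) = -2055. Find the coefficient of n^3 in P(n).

Write P(n) = an^4 + bn^3 + cn^2 + dn + e. Substituting each data point gives a linear system:
  81a - 27b + 9c - 3d + e = -151
  a - b + c - d + e = 9
  a + b + c + d + e = 1
  256a + 64b + 16c + 4d + e = -851
  625a + 125b + 25c + 5d + e = -2055
Solving the system yields a = -3, b = -2, c = 3, d = -2, e = 5.
So P(n) = -3n⁴ - 2n³ + 3n² - 2n + 5.
The coefficient of n^3 is -2.

-2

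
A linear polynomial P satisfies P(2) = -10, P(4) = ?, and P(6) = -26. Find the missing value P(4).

-18

The 2 known points determine the degree-1 polynomial uniquely.
Write P(u) = au + b. Substituting each data point gives a linear system:
  2a + b = -10
  6a + b = -26
Solving the system yields a = -4, b = -2.
So P(u) = -4u - 2.
Then P(4) = -18.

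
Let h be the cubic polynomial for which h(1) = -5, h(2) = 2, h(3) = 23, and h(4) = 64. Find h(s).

Write h(s) = as^3 + bs^2 + cs + d. Substituting each data point gives a linear system:
  a + b + c + d = -5
  8a + 4b + 2c + d = 2
  27a + 9b + 3c + d = 23
  64a + 16b + 4c + d = 64
Solving the system yields a = 1, b = 1, c = -3, d = -4.
So h(s) = s³ + s² - 3s - 4.
Check: h(2) = 2. ✓

h(s) = s^3 + s^2 - 3s - 4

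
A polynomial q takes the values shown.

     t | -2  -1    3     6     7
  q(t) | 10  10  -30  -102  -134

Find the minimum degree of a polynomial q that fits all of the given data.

Divided differences on the nodes -2, -1, 3, 6, 7:
  order 0: 10  10  -30  -102  -134
  order 1: 0  -10  -24  -32
  order 2: -2  -2  -2
  order 3: 0  0
  order 4: 0
The order-2 divided differences are all -2 (nonzero) and every higher order vanishes, so the data lies on a polynomial of degree exactly 2.

2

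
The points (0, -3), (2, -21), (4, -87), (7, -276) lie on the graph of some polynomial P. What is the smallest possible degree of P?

Divided differences on the nodes 0, 2, 4, 7:
  order 0: -3  -21  -87  -276
  order 1: -9  -33  -63
  order 2: -6  -6
  order 3: 0
The order-2 divided differences are all -6 (nonzero) and every higher order vanishes, so the data lies on a polynomial of degree exactly 2.

2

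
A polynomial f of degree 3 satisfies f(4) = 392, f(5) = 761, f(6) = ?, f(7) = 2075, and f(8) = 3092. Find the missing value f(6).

1310

On equispaced nodes a degree-3 polynomial has vanishing fourth forward difference, so
  f(4) - 4·f(5) + 6·f(6) - 4·f(7) + f(8) = 0.
Substituting the known values and solving for f(6):
  6·f(6) = 7860
  f(6) = 1310.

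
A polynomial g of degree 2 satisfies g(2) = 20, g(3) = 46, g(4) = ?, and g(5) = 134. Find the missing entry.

84

On equispaced nodes a degree-2 polynomial has vanishing third forward difference, so
  - g(2) + 3·g(3) - 3·g(4) + g(5) = 0.
Substituting the known values and solving for g(4):
  -3·g(4) = -252
  g(4) = 84.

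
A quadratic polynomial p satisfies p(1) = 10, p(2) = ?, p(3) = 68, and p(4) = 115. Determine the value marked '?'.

The 3 known points determine the degree-2 polynomial uniquely.
Write p(x) = ax^2 + bx + c. Substituting each data point gives a linear system:
  a + b + c = 10
  9a + 3b + c = 68
  16a + 4b + c = 115
Solving the system yields a = 6, b = 5, c = -1.
So p(x) = 6x² + 5x - 1.
Then p(2) = 33.

33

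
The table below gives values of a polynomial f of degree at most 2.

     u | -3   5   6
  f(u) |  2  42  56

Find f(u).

Write f(u) = au^2 + bu + c. Substituting each data point gives a linear system:
  9a - 3b + c = 2
  25a + 5b + c = 42
  36a + 6b + c = 56
Solving the system yields a = 1, b = 3, c = 2.
So f(u) = u^2 + 3u + 2.
Check: f(5) = 42. ✓

f(u) = u^2 + 3u + 2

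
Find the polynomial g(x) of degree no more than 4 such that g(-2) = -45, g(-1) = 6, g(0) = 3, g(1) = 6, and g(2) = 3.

g(x) = -3x^4 + 4x^3 + 6x^2 - 4x + 3

Write g(x) = ax^4 + bx^3 + cx^2 + dx + e. Substituting each data point gives a linear system:
  16a - 8b + 4c - 2d + e = -45
  a - b + c - d + e = 6
  e = 3
  a + b + c + d + e = 6
  16a + 8b + 4c + 2d + e = 3
Solving the system yields a = -3, b = 4, c = 6, d = -4, e = 3.
So g(x) = -3x^4 + 4x^3 + 6x^2 - 4x + 3.
Check: g(-1) = 6. ✓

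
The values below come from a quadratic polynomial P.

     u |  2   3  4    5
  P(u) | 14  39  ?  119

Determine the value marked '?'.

The 3 known points determine the degree-2 polynomial uniquely.
Write P(u) = au^2 + bu + c. Substituting each data point gives a linear system:
  4a + 2b + c = 14
  9a + 3b + c = 39
  25a + 5b + c = 119
Solving the system yields a = 5, b = 0, c = -6.
So P(u) = 5u² - 6.
Then P(4) = 74.

74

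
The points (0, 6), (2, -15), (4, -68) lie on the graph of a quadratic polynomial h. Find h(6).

-153

Write h(u) = au^2 + bu + c. Substituting each data point gives a linear system:
  c = 6
  4a + 2b + c = -15
  16a + 4b + c = -68
Solving the system yields a = -4, b = -5/2, c = 6.
So h(u) = -4u^2 - (5/2)u + 6.
Then h(6) = -153.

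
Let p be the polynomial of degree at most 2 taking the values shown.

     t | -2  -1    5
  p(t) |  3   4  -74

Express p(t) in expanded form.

Write p(t) = at^2 + bt + c. Substituting each data point gives a linear system:
  4a - 2b + c = 3
  a - b + c = 4
  25a + 5b + c = -74
Solving the system yields a = -2, b = -5, c = 1.
So p(t) = -2t² - 5t + 1.
Check: p(-2) = 3. ✓

p(t) = -2t^2 - 5t + 1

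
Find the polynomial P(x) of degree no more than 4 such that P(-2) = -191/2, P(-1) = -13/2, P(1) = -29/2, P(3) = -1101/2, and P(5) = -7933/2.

P(x) = -6x^4 - x^3 - 3x^2 - 3x - 3/2

Write P(x) = ax^4 + bx^3 + cx^2 + dx + e. Substituting each data point gives a linear system:
  16a - 8b + 4c - 2d + e = -191/2
  a - b + c - d + e = -13/2
  a + b + c + d + e = -29/2
  81a + 27b + 9c + 3d + e = -1101/2
  625a + 125b + 25c + 5d + e = -7933/2
Solving the system yields a = -6, b = -1, c = -3, d = -3, e = -3/2.
So P(x) = -6x^4 - x^3 - 3x^2 - 3x - 3/2.
Check: P(5) = -7933/2. ✓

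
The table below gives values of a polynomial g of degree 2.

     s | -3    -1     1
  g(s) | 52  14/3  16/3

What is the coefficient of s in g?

Write g(s) = as^2 + bs + c. Substituting each data point gives a linear system:
  9a - 3b + c = 52
  a - b + c = 14/3
  a + b + c = 16/3
Solving the system yields a = 6, b = 1/3, c = -1.
So g(s) = 6s^2 + (1/3)s - 1.
The coefficient of s is 1/3.

1/3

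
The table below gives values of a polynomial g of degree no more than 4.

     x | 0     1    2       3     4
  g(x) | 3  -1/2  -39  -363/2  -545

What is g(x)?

Write g(x) = ax^4 + bx^3 + cx^2 + dx + e. Substituting each data point gives a linear system:
  e = 3
  a + b + c + d + e = -1/2
  16a + 8b + 4c + 2d + e = -39
  81a + 27b + 9c + 3d + e = -363/2
  256a + 64b + 16c + 4d + e = -545
Solving the system yields a = -2, b = 1/2, c = -5, d = 3, e = 3.
So g(x) = -2x⁴ + (1/2)x³ - 5x² + 3x + 3.
Check: g(4) = -545. ✓

g(x) = -2x^4 + (1/2)x^3 - 5x^2 + 3x + 3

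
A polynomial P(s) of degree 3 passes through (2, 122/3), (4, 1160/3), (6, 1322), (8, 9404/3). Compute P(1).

-4/3

Using the Lagrange interpolation formula with nodes 2, 4, 6, 8:
  L_0(s) = (s - 4)(s - 6)(s - 8) / -48
  L_1(s) = (s - 2)(s - 6)(s - 8) / 16
  L_2(s) = (s - 2)(s - 4)(s - 8) / -16
  L_3(s) = (s - 2)(s - 4)(s - 6) / 48
Then P(s) = 122/3·L_0(s) + 1160/3·L_1(s) + 1322·L_2(s) + 9404/3·L_3(s).
Expanding and collecting terms gives P(s) = 6s³ + (5/3)s² - 5s - 4.
Evaluating at s = 1: P(1) = -4/3.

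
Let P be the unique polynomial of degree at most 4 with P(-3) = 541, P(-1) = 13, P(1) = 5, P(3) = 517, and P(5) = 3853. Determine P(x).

P(x) = 6x^4 + 5x^2 - 4x - 2

Write P(x) = ax^4 + bx^3 + cx^2 + dx + e. Substituting each data point gives a linear system:
  81a - 27b + 9c - 3d + e = 541
  a - b + c - d + e = 13
  a + b + c + d + e = 5
  81a + 27b + 9c + 3d + e = 517
  625a + 125b + 25c + 5d + e = 3853
Solving the system yields a = 6, b = 0, c = 5, d = -4, e = -2.
So P(x) = 6x⁴ + 5x² - 4x - 2.
Check: P(-1) = 13. ✓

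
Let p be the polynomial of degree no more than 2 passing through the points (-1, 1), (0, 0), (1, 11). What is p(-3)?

39

Using the Lagrange interpolation formula with nodes -1, 0, 1:
  L_0(n) = n(n - 1) / 2
  L_1(n) = (n + 1)(n - 1) / -1
  L_2(n) = (n + 1)n / 2
Then p(n) = 1·L_0(n) + 0·L_1(n) + 11·L_2(n).
Expanding and collecting terms gives p(n) = 6n^2 + 5n.
Evaluating at n = -3: p(-3) = 39.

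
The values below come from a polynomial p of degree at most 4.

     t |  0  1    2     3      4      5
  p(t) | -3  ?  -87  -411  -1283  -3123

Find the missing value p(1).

-11

On equispaced nodes a degree-4 polynomial has vanishing fifth forward difference, so
  - p(0) + 5·p(1) - 10·p(2) + 10·p(3) - 5·p(4) + p(5) = 0.
Substituting the known values and solving for p(1):
  5·p(1) = -55
  p(1) = -11.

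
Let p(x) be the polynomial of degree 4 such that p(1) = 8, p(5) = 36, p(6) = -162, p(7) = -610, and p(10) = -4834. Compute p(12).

Write p(x) = ax^4 + bx^3 + cx^2 + dx + e. Substituting each data point gives a linear system:
  a + b + c + d + e = 8
  625a + 125b + 25c + 5d + e = 36
  1296a + 216b + 36c + 6d + e = -162
  2401a + 343b + 49c + 7d + e = -610
  10000a + 1000b + 100c + 10d + e = -4834
Solving the system yields a = -1, b = 5, c = 2, d = -4, e = 6.
So p(x) = -x⁴ + 5x³ + 2x² - 4x + 6.
Then p(12) = -11850.

-11850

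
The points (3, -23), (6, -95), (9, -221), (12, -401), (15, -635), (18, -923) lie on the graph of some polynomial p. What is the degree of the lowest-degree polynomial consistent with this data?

Forward differences of the values at t = 3, 6, 9, 12, 15, 18:
  p  : -23  -95  -221  -401  -635  -923
  Δ  : -72  -126  -180  -234  -288
  Δ^2: -54  -54  -54  -54
  Δ^3: 0  0  0
  Δ^4: 0  0
  Δ^5: 0
The second differences are constant (-54) and nonzero, while all higher differences vanish, so the minimal degree is 2.

2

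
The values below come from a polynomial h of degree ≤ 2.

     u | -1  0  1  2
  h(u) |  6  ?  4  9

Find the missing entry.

3

On equispaced nodes a degree-2 polynomial has vanishing third forward difference, so
  - h(-1) + 3·h(0) - 3·h(1) + h(2) = 0.
Substituting the known values and solving for h(0):
  3·h(0) = 9
  h(0) = 3.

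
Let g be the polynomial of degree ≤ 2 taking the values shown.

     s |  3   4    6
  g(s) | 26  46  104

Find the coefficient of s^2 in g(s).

3

Write g(s) = as^2 + bs + c. Substituting each data point gives a linear system:
  9a + 3b + c = 26
  16a + 4b + c = 46
  36a + 6b + c = 104
Solving the system yields a = 3, b = -1, c = 2.
So g(s) = 3s^2 - s + 2.
The leading coefficient is 3.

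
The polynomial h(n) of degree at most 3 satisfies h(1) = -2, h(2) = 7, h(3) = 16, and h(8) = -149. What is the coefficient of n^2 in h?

Write h(n) = an^3 + bn^2 + cn + d. Substituting each data point gives a linear system:
  a + b + c + d = -2
  8a + 4b + 2c + d = 7
  27a + 9b + 3c + d = 16
  512a + 64b + 8c + d = -149
Solving the system yields a = -1, b = 6, c = -2, d = -5.
So h(n) = -n³ + 6n² - 2n - 5.
The coefficient of n^2 is 6.

6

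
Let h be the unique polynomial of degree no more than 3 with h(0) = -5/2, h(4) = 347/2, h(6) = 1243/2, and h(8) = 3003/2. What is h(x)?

h(x) = 3x^3 - 4x - 5/2

Using the Lagrange interpolation formula with nodes 0, 4, 6, 8:
  L_0(x) = (x - 4)(x - 6)(x - 8) / -192
  L_1(x) = x(x - 6)(x - 8) / 32
  L_2(x) = x(x - 4)(x - 8) / -24
  L_3(x) = x(x - 4)(x - 6) / 64
Then h(x) = -5/2·L_0(x) + 347/2·L_1(x) + 1243/2·L_2(x) + 3003/2·L_3(x).
Expanding and collecting terms gives h(x) = 3x^3 - 4x - 5/2.
Check: h(6) = 1243/2. ✓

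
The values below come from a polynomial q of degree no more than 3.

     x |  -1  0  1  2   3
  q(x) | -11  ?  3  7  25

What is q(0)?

On equispaced nodes a degree-3 polynomial has vanishing fourth forward difference, so
  q(-1) - 4·q(0) + 6·q(1) - 4·q(2) + q(3) = 0.
Substituting the known values and solving for q(0):
  -4·q(0) = -4
  q(0) = 1.

1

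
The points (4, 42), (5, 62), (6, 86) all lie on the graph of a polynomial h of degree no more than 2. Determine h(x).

h(x) = 2x^2 + 2x + 2

Using the Lagrange interpolation formula with nodes 4, 5, 6:
  L_0(x) = (x - 5)(x - 6) / 2
  L_1(x) = (x - 4)(x - 6) / -1
  L_2(x) = (x - 4)(x - 5) / 2
Then h(x) = 42·L_0(x) + 62·L_1(x) + 86·L_2(x).
Expanding and collecting terms gives h(x) = 2x^2 + 2x + 2.
Check: h(5) = 62. ✓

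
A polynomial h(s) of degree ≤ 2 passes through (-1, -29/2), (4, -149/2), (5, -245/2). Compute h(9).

Write h(s) = as^2 + bs + c. Substituting each data point gives a linear system:
  a - b + c = -29/2
  16a + 4b + c = -149/2
  25a + 5b + c = -245/2
Solving the system yields a = -6, b = 6, c = -5/2.
So h(s) = -6s^2 + 6s - 5/2.
Then h(9) = -869/2.

-869/2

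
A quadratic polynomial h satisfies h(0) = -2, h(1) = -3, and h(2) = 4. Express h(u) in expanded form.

Write h(u) = au^2 + bu + c. Substituting each data point gives a linear system:
  c = -2
  a + b + c = -3
  4a + 2b + c = 4
Solving the system yields a = 4, b = -5, c = -2.
So h(u) = 4u² - 5u - 2.
Check: h(2) = 4. ✓

h(u) = 4u^2 - 5u - 2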